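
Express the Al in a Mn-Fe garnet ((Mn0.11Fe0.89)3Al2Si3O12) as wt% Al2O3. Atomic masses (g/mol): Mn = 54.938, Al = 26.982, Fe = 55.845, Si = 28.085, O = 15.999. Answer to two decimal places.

M((Mn0.11Fe0.89)3Al2Si3O12) = 497.443 g/mol; M(Al2O3) = 101.961 g/mol.
Moles Al2O3 per formula unit = 2 Al ÷ 2 = 1.0000.
Al2O3 fraction = (1.0000 × 101.961) / 497.443 = 101.961/497.443 = 0.2050.

20.50 wt%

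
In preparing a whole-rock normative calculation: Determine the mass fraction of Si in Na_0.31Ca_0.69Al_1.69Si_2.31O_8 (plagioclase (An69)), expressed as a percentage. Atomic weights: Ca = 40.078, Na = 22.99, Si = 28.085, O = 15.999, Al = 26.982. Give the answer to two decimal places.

23.74 wt%

Molar mass of Na_0.31Ca_0.69Al_1.69Si_2.31O_8: 0.31*22.99 + 0.69*40.078 + 1.69*26.982 + 2.31*28.085 + 8*15.999 = 273.249 g/mol.
Mass of Si per formula unit: 2.31 × 28.085 = 64.876 g.
Weight fraction Si = 64.876 / 273.249 = 0.2374.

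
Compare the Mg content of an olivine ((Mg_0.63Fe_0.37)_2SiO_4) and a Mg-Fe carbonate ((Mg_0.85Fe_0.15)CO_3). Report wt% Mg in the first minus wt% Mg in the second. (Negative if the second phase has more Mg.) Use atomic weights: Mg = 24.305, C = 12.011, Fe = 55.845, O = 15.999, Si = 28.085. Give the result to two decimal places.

M((Mg_0.63Fe_0.37)_2SiO_4) = 164.031 g/mol, so wt% Mg = 30.624/164.031 × 100 = 18.67%.
M((Mg_0.85Fe_0.15)CO_3) = 89.044 g/mol, so wt% Mg = 20.659/89.044 × 100 = 23.20%.
18.67 − 23.20 = -4.53 pp.

-4.53 percentage points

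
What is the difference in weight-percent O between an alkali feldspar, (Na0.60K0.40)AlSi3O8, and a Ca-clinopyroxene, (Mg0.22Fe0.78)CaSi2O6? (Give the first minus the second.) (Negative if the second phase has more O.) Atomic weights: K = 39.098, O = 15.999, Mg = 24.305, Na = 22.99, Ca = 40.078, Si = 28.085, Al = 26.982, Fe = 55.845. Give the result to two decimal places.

First mineral: 127.992 g O in 268.662 g formula = 47.64 wt% O.
Second mineral: 95.994 g O in 241.148 g formula = 39.81 wt% O.
47.64% − 39.81% gives a difference of 7.83 percentage points.

7.83 percentage points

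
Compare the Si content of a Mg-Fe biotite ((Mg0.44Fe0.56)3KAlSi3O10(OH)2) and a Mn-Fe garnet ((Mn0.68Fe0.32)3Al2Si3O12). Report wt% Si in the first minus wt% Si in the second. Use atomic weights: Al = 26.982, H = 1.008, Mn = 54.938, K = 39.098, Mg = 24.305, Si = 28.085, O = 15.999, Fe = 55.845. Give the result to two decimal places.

0.93 percentage points

M((Mg0.44Fe0.56)3KAlSi3O10(OH)2) = 470.241 g/mol, so wt% Si = 84.255/470.241 × 100 = 17.92%.
M((Mn0.68Fe0.32)3Al2Si3O12) = 495.892 g/mol, so wt% Si = 84.255/495.892 × 100 = 16.99%.
17.92 − 16.99 = 0.93 pp.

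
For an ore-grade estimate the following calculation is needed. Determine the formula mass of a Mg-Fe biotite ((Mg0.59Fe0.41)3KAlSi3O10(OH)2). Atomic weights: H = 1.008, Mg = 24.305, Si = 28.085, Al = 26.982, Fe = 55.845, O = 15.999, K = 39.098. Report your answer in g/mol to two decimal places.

The formula mass is the sum 1.77*24.305 + 1.23*55.845 + 1*39.098 + 1*26.982 + 3*28.085 + 12*15.999 + 2*1.008.

456.05 g/mol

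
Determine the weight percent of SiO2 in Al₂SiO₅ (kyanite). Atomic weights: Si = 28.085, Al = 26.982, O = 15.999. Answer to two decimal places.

M(Al₂SiO₅) = 162.044 g/mol; M(SiO2) = 60.083 g/mol.
Moles SiO2 per formula unit = 1 Si ÷ 1 = 1.0000.
SiO2 fraction = (1.0000 × 60.083) / 162.044 = 60.083/162.044 = 0.3708.

37.08 wt%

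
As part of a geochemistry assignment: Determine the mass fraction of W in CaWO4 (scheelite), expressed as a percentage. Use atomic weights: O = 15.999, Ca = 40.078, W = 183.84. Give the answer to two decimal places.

M(CaWO4) = 287.914 g/mol.
W contributes 1 × 183.84 = 183.840 g per mole.
183.840/287.914 = 0.6385 → 63.85%.

63.85 wt%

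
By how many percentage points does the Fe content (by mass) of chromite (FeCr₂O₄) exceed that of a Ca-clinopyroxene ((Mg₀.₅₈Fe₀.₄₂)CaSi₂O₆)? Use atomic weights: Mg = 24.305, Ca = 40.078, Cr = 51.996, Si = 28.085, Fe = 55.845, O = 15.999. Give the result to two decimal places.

14.74 percentage points

First mineral: 55.845 g Fe in 223.833 g formula = 24.95 wt% Fe.
Second mineral: 23.455 g Fe in 229.794 g formula = 10.21 wt% Fe.
24.95% − 10.21% gives a difference of 14.74 percentage points.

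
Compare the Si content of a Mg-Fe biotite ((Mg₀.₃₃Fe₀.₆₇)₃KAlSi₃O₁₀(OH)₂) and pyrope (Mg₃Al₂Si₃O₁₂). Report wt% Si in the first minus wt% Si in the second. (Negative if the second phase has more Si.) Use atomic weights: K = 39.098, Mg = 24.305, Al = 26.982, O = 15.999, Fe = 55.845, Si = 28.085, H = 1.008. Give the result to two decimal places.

-3.37 percentage points

M((Mg₀.₃₃Fe₀.₆₇)₃KAlSi₃O₁₀(OH)₂) = 480.649 g/mol, so wt% Si = 84.255/480.649 × 100 = 17.53%.
M(Mg₃Al₂Si₃O₁₂) = 403.122 g/mol, so wt% Si = 84.255/403.122 × 100 = 20.90%.
17.53 − 20.90 = -3.37 pp.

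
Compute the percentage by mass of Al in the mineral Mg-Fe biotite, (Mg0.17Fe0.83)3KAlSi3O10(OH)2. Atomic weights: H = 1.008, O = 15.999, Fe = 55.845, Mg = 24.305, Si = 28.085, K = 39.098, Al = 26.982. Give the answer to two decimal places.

Molar mass of (Mg0.17Fe0.83)3KAlSi3O10(OH)2: 0.51×24.305 + 2.49×55.845 + 1×39.098 + 1×26.982 + 3×28.085 + 12×15.999 + 2×1.008 = 495.789 g/mol.
Mass of Al per formula unit: 1 × 26.982 = 26.982 g.
Weight fraction Al = 26.982 / 495.789 = 0.0544.

5.44 mass %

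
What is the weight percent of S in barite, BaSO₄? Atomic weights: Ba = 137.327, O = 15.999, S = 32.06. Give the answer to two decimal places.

Formula mass = 1·137.327 + 1·32.06 + 4·15.999 = 233.383 g/mol, of which 32.060 g is S.
So S makes up 32.060/233.383 = 0.1374 of the mass, i.e. 13.74%.

13.74 mass %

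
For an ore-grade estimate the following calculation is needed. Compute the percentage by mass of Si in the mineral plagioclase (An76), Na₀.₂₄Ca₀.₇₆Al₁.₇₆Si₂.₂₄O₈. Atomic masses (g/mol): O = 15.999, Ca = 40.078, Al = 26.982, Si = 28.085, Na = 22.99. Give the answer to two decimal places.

Molar mass of Na₀.₂₄Ca₀.₇₆Al₁.₇₆Si₂.₂₄O₈: 0.24*22.99 + 0.76*40.078 + 1.76*26.982 + 2.24*28.085 + 8*15.999 = 274.368 g/mol.
Mass of Si per formula unit: 2.24 × 28.085 = 62.910 g.
Weight fraction Si = 62.910 / 274.368 = 0.2293.

22.93 wt%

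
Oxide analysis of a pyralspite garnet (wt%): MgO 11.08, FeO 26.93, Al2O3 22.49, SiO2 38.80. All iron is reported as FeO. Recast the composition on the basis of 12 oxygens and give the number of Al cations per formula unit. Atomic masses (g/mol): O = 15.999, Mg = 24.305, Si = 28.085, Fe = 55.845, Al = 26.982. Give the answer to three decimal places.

11.08 wt% MgO ÷ 40.304 g/mol = 0.27491 mol, giving 0.27491 Mg and 0.27491 O.
26.93 wt% FeO ÷ 71.844 g/mol = 0.37484 mol, giving 0.37484 Fe and 0.37484 O.
22.49 wt% Al2O3 ÷ 101.961 g/mol = 0.22057 mol, giving 0.44114 Al and 0.66171 O.
38.80 wt% SiO2 ÷ 60.083 g/mol = 0.64577 mol, giving 0.64577 Si and 1.29154 O.
Oxygen sums to 2.60300; scaling by 12/2.60300 = 4.61007 puts the formula on 12 O.
Al: 0.44114 × 4.61007 = 2.034 atoms per formula unit.

2.034 Al apfu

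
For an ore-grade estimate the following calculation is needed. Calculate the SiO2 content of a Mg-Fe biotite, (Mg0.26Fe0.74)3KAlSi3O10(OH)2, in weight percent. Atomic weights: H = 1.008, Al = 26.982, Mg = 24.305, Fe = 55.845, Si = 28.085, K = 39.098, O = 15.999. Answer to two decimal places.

M((Mg0.26Fe0.74)3KAlSi3O10(OH)2) = 487.273 g/mol; M(SiO2) = 60.083 g/mol.
Moles SiO2 per formula unit = 3 Si ÷ 1 = 3.0000.
SiO2 fraction = (3.0000 × 60.083) / 487.273 = 180.249/487.273 = 0.3699.

36.99 wt%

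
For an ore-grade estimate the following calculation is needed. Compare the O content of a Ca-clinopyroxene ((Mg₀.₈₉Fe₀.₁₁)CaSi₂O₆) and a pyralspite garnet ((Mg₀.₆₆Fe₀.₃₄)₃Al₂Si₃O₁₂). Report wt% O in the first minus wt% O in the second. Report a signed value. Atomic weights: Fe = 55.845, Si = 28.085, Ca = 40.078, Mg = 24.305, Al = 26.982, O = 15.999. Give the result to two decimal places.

-0.48 percentage points

O in (Mg₀.₈₉Fe₀.₁₁)CaSi₂O₆: molar mass 220.016 g/mol; 6×15.999 = 95.994 g → 43.63 wt%.
O in (Mg₀.₆₆Fe₀.₃₄)₃Al₂Si₃O₁₂: molar mass 435.293 g/mol; 12×15.999 = 191.988 g → 44.11 wt%.
Difference = 43.63 − 44.11 = -0.48 percentage points.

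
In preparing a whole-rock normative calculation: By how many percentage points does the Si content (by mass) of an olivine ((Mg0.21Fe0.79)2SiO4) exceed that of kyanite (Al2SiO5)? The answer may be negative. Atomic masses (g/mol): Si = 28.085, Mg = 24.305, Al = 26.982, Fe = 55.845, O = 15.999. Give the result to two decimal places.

-2.59 percentage points

Si in (Mg0.21Fe0.79)2SiO4: molar mass 190.524 g/mol; 1×28.085 = 28.085 g → 14.74 wt%.
Si in Al2SiO5: molar mass 162.044 g/mol; 1×28.085 = 28.085 g → 17.33 wt%.
Difference = 14.74 − 17.33 = -2.59 percentage points.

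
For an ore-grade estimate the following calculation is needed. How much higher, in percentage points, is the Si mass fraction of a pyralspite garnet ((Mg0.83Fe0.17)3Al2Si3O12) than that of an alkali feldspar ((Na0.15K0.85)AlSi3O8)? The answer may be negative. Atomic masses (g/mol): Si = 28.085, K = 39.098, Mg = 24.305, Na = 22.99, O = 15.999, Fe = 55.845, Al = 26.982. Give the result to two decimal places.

M((Mg0.83Fe0.17)3Al2Si3O12) = 419.207 g/mol, so wt% Si = 84.255/419.207 × 100 = 20.10%.
M((Na0.15K0.85)AlSi3O8) = 275.911 g/mol, so wt% Si = 84.255/275.911 × 100 = 30.54%.
20.10 − 30.54 = -10.44 pp.

-10.44 percentage points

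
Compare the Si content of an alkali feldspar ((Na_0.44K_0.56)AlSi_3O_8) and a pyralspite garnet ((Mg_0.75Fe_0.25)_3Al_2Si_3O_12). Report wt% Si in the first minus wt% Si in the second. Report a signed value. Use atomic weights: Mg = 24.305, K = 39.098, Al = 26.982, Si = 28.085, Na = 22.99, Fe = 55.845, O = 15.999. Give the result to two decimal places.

11.32 percentage points

First mineral: 84.255 g Si in 271.239 g formula = 31.06 wt% Si.
Second mineral: 84.255 g Si in 426.777 g formula = 19.74 wt% Si.
31.06% − 19.74% gives a difference of 11.32 percentage points.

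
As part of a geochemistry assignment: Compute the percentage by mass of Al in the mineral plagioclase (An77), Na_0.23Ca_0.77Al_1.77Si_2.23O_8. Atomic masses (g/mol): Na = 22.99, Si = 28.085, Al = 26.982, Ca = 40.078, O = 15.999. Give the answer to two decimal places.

Molar mass of Na_0.23Ca_0.77Al_1.77Si_2.23O_8: 0.23×22.99 + 0.77×40.078 + 1.77×26.982 + 2.23×28.085 + 8×15.999 = 274.527 g/mol.
Mass of Al per formula unit: 1.77 × 26.982 = 47.758 g.
Weight fraction Al = 47.758 / 274.527 = 0.1740.

17.40 mass %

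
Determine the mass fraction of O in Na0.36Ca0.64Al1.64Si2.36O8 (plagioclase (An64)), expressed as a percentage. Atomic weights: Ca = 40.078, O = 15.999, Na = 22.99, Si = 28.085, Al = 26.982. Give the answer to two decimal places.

46.98 wt%

Molar mass of Na0.36Ca0.64Al1.64Si2.36O8: 0.36·22.99 + 0.64·40.078 + 1.64·26.982 + 2.36·28.085 + 8·15.999 = 272.449 g/mol.
Mass of O per formula unit: 8 × 15.999 = 127.992 g.
Weight fraction O = 127.992 / 272.449 = 0.4698.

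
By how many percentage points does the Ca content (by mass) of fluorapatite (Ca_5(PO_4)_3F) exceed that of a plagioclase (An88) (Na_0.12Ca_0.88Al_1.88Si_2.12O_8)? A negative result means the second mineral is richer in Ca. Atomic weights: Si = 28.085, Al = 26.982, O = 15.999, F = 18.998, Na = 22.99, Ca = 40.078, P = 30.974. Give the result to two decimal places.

26.97 percentage points

Ca in Ca_5(PO_4)_3F: molar mass 504.298 g/mol; 5×40.078 = 200.390 g → 39.74 wt%.
Ca in Na_0.12Ca_0.88Al_1.88Si_2.12O_8: molar mass 276.286 g/mol; 0.88×40.078 = 35.269 g → 12.77 wt%.
Difference = 39.74 − 12.77 = 26.97 percentage points.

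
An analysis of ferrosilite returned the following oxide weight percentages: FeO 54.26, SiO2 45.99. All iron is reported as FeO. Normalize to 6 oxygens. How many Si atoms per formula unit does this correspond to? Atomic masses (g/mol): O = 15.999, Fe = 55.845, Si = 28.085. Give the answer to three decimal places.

2.009 Si apfu

FeO: 54.26/71.844 = 0.75525 mol → 0.75525 mol Fe, 0.75525 mol O.
SiO2: 45.99/60.083 = 0.76544 mol → 0.76544 mol Si, 1.53088 mol O.
Total oxygen = 2.28613 mol. Normalization factor = 6/2.28613 = 2.62452.
Si per 6 O = 0.76544 × 2.62452 = 2.009.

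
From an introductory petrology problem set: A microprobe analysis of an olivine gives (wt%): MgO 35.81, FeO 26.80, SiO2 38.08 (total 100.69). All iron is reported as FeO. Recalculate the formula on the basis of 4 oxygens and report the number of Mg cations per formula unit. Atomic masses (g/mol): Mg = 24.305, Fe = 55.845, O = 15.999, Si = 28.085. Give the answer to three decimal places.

MgO (M=40.304): mol = 0.88850; Mg = 0.88850, O = 0.88850.
FeO (M=71.844): mol = 0.37303; Fe = 0.37303, O = 0.37303.
SiO2 (M=60.083): mol = 0.63379; Si = 0.63379, O = 1.26758.
ΣO = 2.52911; factor = 4/ΣO = 1.58158.
Mg apfu = 0.88850 × 1.58158 = 1.405.

1.405 Mg apfu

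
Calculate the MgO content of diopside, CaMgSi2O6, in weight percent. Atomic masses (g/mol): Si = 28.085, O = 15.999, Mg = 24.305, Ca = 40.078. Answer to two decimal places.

M(CaMgSi2O6) = 216.547 g/mol; M(MgO) = 40.304 g/mol.
Moles MgO per formula unit = 1 Mg ÷ 1 = 1.0000.
MgO fraction = (1.0000 × 40.304) / 216.547 = 40.304/216.547 = 0.1861.

18.61 wt%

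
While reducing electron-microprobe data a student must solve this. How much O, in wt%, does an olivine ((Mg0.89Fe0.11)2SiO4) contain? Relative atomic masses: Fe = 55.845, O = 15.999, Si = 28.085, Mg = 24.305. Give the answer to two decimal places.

43.35 wt%

Molar mass of (Mg0.89Fe0.11)2SiO4: 1.78·24.305 + 0.22·55.845 + 1·28.085 + 4·15.999 = 147.630 g/mol.
Mass of O per formula unit: 4 × 15.999 = 63.996 g.
Weight fraction O = 63.996 / 147.630 = 0.4335.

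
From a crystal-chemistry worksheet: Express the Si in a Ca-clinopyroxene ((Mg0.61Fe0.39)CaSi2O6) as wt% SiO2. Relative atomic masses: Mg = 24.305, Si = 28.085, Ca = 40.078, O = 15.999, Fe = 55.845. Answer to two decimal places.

M((Mg0.61Fe0.39)CaSi2O6) = 228.848 g/mol; M(SiO2) = 60.083 g/mol.
Moles SiO2 per formula unit = 2 Si ÷ 1 = 2.0000.
SiO2 fraction = (2.0000 × 60.083) / 228.848 = 120.166/228.848 = 0.5251.

52.51 wt%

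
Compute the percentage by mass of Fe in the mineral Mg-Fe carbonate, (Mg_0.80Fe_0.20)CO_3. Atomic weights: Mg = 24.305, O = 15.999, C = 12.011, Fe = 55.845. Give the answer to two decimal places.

M((Mg_0.80Fe_0.20)CO_3) = 90.621 g/mol.
Fe contributes 0.20 × 55.845 = 11.169 g per mole.
11.169/90.621 = 0.1232 → 12.32%.

12.32 weight percent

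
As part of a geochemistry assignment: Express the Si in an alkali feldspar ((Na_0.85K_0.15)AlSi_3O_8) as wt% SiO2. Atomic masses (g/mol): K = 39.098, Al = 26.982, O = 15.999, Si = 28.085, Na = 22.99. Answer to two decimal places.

Molar mass of (Na_0.85K_0.15)AlSi_3O_8 = 0.85*22.99 + 0.15*39.098 + 1*26.982 + 3*28.085 + 8*15.999 = 264.635 g/mol.
Each formula unit contains 3 Si, equivalent to 3/1 = 3.0000 mol SiO2.
M(SiO2) = 1×28.085 + 2×15.999 = 60.083 g/mol.
Mass of SiO2 per formula unit = 3.0000 × 60.083 = 180.249 g.
SiO2 wt% = 180.249 / 264.635 × 100 = 68.11%.

68.11 wt%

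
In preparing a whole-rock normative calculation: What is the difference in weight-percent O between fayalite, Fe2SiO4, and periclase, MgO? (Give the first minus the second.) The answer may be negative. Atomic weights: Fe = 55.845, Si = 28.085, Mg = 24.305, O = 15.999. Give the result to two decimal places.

O in Fe2SiO4: molar mass 203.771 g/mol; 4×15.999 = 63.996 g → 31.41 wt%.
O in MgO: molar mass 40.304 g/mol; 1×15.999 = 15.999 g → 39.70 wt%.
Difference = 31.41 − 39.70 = -8.29 percentage points.

-8.29 percentage points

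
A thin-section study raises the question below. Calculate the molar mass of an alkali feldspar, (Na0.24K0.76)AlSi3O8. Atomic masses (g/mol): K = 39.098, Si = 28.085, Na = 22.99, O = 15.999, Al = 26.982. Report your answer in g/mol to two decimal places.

The formula mass is the sum 0.24·22.99 + 0.76·39.098 + 1·26.982 + 3·28.085 + 8·15.999.

274.46 g/mol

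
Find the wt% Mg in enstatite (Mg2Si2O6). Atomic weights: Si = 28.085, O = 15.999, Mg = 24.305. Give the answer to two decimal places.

24.21 weight percent

M(Mg2Si2O6) = 200.774 g/mol.
Mg contributes 2 × 24.305 = 48.610 g per mole.
48.610/200.774 = 0.2421 → 24.21%.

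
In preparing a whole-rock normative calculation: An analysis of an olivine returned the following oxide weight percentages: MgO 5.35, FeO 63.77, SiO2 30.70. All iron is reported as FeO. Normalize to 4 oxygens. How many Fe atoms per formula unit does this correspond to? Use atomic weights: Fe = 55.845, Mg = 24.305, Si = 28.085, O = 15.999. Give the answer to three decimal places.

MgO: 5.35/40.304 = 0.13274 mol → 0.13274 mol Mg, 0.13274 mol O.
FeO: 63.77/71.844 = 0.88762 mol → 0.88762 mol Fe, 0.88762 mol O.
SiO2: 30.70/60.083 = 0.51096 mol → 0.51096 mol Si, 1.02192 mol O.
Total oxygen = 2.04228 mol. Normalization factor = 4/2.04228 = 1.95860.
Fe per 4 O = 0.88762 × 1.95860 = 1.738.

1.738 Fe apfu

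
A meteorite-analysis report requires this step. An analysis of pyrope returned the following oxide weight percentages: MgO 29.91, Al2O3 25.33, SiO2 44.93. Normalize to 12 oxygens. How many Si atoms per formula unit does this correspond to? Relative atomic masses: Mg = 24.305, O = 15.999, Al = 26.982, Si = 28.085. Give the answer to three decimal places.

3.008 Si apfu

MgO (M=40.304): mol = 0.74211; Mg = 0.74211, O = 0.74211.
Al2O3 (M=101.961): mol = 0.24843; Al = 0.49686, O = 0.74529.
SiO2 (M=60.083): mol = 0.74780; Si = 0.74780, O = 1.49560.
ΣO = 2.98300; factor = 12/ΣO = 4.02280.
Si apfu = 0.74780 × 4.02280 = 3.008.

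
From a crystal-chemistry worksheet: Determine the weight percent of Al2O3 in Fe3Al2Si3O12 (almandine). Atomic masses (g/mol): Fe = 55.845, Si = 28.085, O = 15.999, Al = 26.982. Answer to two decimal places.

20.48 wt%

M(Fe3Al2Si3O12) = 497.742 g/mol; M(Al2O3) = 101.961 g/mol.
Moles Al2O3 per formula unit = 2 Al ÷ 2 = 1.0000.
Al2O3 fraction = (1.0000 × 101.961) / 497.742 = 101.961/497.742 = 0.2048.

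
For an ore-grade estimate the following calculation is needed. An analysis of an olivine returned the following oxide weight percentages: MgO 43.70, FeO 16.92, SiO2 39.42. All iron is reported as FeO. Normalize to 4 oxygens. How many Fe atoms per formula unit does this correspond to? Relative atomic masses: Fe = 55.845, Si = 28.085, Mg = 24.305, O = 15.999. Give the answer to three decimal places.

0.358 Fe apfu

MgO (M=40.304): mol = 1.08426; Mg = 1.08426, O = 1.08426.
FeO (M=71.844): mol = 0.23551; Fe = 0.23551, O = 0.23551.
SiO2 (M=60.083): mol = 0.65609; Si = 0.65609, O = 1.31218.
ΣO = 2.63195; factor = 4/ΣO = 1.51979.
Fe apfu = 0.23551 × 1.51979 = 0.358.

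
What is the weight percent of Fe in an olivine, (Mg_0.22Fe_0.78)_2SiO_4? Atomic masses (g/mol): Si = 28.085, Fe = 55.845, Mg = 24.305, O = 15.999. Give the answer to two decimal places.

45.88 wt%

M((Mg_0.22Fe_0.78)_2SiO_4) = 189.893 g/mol.
Fe contributes 1.56 × 55.845 = 87.118 g per mole.
87.118/189.893 = 0.4588 → 45.88%.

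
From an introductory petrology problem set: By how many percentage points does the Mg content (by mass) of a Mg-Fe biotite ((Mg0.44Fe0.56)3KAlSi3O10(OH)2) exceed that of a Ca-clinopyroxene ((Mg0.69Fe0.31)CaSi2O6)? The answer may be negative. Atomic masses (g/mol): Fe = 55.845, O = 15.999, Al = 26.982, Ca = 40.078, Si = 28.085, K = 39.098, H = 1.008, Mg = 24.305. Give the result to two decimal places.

-0.59 percentage points

Mg in (Mg0.44Fe0.56)3KAlSi3O10(OH)2: molar mass 470.241 g/mol; 1.32×24.305 = 32.083 g → 6.82 wt%.
Mg in (Mg0.69Fe0.31)CaSi2O6: molar mass 226.324 g/mol; 0.69×24.305 = 16.770 g → 7.41 wt%.
Difference = 6.82 − 7.41 = -0.59 percentage points.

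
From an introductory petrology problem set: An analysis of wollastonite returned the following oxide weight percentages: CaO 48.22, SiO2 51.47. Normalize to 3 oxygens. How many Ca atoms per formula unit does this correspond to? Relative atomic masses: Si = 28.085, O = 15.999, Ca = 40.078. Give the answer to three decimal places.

1.003 Ca apfu

CaO (M=56.077): mol = 0.85989; Ca = 0.85989, O = 0.85989.
SiO2 (M=60.083): mol = 0.85665; Si = 0.85665, O = 1.71330.
ΣO = 2.57319; factor = 3/ΣO = 1.16587.
Ca apfu = 0.85989 × 1.16587 = 1.003.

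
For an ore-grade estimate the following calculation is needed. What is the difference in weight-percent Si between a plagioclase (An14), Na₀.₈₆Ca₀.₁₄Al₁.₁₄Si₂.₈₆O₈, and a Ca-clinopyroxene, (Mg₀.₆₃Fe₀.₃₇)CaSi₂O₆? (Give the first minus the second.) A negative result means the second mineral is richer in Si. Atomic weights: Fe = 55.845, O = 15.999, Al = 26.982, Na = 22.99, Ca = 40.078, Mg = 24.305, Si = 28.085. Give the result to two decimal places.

5.76 percentage points

M(Na₀.₈₆Ca₀.₁₄Al₁.₁₄Si₂.₈₆O₈) = 264.457 g/mol, so wt% Si = 80.323/264.457 × 100 = 30.37%.
M((Mg₀.₆₃Fe₀.₃₇)CaSi₂O₆) = 228.217 g/mol, so wt% Si = 56.170/228.217 × 100 = 24.61%.
30.37 − 24.61 = 5.76 pp.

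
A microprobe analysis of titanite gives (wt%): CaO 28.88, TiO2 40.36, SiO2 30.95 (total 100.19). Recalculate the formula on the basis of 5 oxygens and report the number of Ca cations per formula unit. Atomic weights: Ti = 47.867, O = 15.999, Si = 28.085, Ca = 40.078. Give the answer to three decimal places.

1.007 Ca apfu

CaO: 28.88/56.077 = 0.51501 mol → 0.51501 mol Ca, 0.51501 mol O.
TiO2: 40.36/79.865 = 0.50535 mol → 0.50535 mol Ti, 1.01070 mol O.
SiO2: 30.95/60.083 = 0.51512 mol → 0.51512 mol Si, 1.03024 mol O.
Total oxygen = 2.55595 mol. Normalization factor = 5/2.55595 = 1.95622.
Ca per 5 O = 0.51501 × 1.95622 = 1.007.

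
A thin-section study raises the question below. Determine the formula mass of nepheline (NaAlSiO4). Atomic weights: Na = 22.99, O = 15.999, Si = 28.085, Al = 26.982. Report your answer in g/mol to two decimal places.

M = 1×22.99 + 1×26.982 + 1×28.085 + 4×15.999

142.05 g/mol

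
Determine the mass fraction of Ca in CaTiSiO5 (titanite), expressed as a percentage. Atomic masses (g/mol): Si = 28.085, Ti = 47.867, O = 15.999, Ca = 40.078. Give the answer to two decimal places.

20.45 wt%

M(CaTiSiO5) = 196.025 g/mol.
Ca contributes 1 × 40.078 = 40.078 g per mole.
40.078/196.025 = 0.2045 → 20.45%.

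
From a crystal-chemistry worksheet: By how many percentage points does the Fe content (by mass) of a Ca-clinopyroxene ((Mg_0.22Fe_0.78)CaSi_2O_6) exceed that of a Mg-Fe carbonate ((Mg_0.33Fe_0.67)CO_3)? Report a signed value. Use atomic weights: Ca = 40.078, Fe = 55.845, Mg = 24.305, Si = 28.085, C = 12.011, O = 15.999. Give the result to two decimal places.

-17.42 percentage points

First mineral: 43.559 g Fe in 241.148 g formula = 18.06 wt% Fe.
Second mineral: 37.416 g Fe in 105.445 g formula = 35.48 wt% Fe.
18.06% − 35.48% gives a difference of -17.42 percentage points.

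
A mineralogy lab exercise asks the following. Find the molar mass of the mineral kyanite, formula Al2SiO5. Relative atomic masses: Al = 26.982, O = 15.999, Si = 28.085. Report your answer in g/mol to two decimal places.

162.04 g/mol

M = 2*26.982 + 1*28.085 + 5*15.999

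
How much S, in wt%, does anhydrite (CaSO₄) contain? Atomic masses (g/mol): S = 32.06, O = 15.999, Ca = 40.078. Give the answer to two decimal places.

23.55 wt%

Molar mass of CaSO₄: 1*40.078 + 1*32.06 + 4*15.999 = 136.134 g/mol.
Mass of S per formula unit: 1 × 32.06 = 32.060 g.
Weight fraction S = 32.060 / 136.134 = 0.2355.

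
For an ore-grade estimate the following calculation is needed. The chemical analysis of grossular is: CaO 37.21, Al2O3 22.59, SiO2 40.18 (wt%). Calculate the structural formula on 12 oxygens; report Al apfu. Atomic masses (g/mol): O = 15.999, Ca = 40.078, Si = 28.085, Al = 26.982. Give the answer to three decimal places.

CaO (M=56.077): mol = 0.66355; Ca = 0.66355, O = 0.66355.
Al2O3 (M=101.961): mol = 0.22156; Al = 0.44312, O = 0.66468.
SiO2 (M=60.083): mol = 0.66874; Si = 0.66874, O = 1.33748.
ΣO = 2.66571; factor = 12/ΣO = 4.50161.
Al apfu = 0.44312 × 4.50161 = 1.995.

1.995 Al apfu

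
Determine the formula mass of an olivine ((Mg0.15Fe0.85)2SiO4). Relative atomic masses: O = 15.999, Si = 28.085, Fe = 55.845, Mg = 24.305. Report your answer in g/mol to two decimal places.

The formula mass is the sum 0.30·24.305 + 1.70·55.845 + 1·28.085 + 4·15.999.

194.31 g/mol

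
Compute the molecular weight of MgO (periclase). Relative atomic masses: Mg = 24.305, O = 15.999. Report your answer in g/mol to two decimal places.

40.30 g/mol

The formula mass is the sum 1(24.305) + 1(15.999).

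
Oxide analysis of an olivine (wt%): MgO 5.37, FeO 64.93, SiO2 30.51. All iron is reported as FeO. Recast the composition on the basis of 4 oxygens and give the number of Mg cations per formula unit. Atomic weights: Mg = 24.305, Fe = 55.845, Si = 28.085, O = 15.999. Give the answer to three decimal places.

0.260 Mg apfu

5.37 wt% MgO ÷ 40.304 g/mol = 0.13324 mol, giving 0.13324 Mg and 0.13324 O.
64.93 wt% FeO ÷ 71.844 g/mol = 0.90376 mol, giving 0.90376 Fe and 0.90376 O.
30.51 wt% SiO2 ÷ 60.083 g/mol = 0.50780 mol, giving 0.50780 Si and 1.01560 O.
Oxygen sums to 2.05260; scaling by 4/2.05260 = 1.94875 puts the formula on 4 O.
Mg: 0.13324 × 1.94875 = 0.260 atoms per formula unit.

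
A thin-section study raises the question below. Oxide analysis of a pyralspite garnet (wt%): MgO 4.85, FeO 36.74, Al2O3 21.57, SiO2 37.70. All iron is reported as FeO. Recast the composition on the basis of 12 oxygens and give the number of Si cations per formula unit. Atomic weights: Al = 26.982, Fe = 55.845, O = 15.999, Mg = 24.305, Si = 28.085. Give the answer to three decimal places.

2.986 Si apfu

4.85 wt% MgO ÷ 40.304 g/mol = 0.12034 mol, giving 0.12034 Mg and 0.12034 O.
36.74 wt% FeO ÷ 71.844 g/mol = 0.51139 mol, giving 0.51139 Fe and 0.51139 O.
21.57 wt% Al2O3 ÷ 101.961 g/mol = 0.21155 mol, giving 0.42310 Al and 0.63465 O.
37.70 wt% SiO2 ÷ 60.083 g/mol = 0.62747 mol, giving 0.62747 Si and 1.25494 O.
Oxygen sums to 2.52132; scaling by 12/2.52132 = 4.75941 puts the formula on 12 O.
Si: 0.62747 × 4.75941 = 2.986 atoms per formula unit.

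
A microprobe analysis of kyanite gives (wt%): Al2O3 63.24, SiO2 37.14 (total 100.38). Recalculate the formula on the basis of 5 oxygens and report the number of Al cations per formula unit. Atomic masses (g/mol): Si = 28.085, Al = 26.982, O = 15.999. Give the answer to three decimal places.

Al2O3: 63.24/101.961 = 0.62024 mol → 1.24048 mol Al, 1.86072 mol O.
SiO2: 37.14/60.083 = 0.61814 mol → 0.61814 mol Si, 1.23628 mol O.
Total oxygen = 3.09700 mol. Normalization factor = 5/3.09700 = 1.61447.
Al per 5 O = 1.24048 × 1.61447 = 2.003.

2.003 Al apfu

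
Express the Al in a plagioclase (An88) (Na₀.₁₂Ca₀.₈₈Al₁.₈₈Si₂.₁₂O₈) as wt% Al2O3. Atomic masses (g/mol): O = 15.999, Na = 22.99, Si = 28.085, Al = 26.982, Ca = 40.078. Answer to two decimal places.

34.69 wt%

Formula mass = 276.286 g/mol.
1.88 Al → 0.9400 mol Al2O3 per formula unit; M(Al2O3) = 101.961, so Al2O3 mass = 95.843 g.
95.843/276.286 × 100 = 34.69 wt%.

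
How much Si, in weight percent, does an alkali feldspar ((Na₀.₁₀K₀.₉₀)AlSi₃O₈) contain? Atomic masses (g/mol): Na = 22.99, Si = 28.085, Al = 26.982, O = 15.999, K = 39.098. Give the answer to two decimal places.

Molar mass of (Na₀.₁₀K₀.₉₀)AlSi₃O₈: 0.10·22.99 + 0.90·39.098 + 1·26.982 + 3·28.085 + 8·15.999 = 276.716 g/mol.
Mass of Si per formula unit: 3 × 28.085 = 84.255 g.
Weight fraction Si = 84.255 / 276.716 = 0.3045.

30.45 weight percent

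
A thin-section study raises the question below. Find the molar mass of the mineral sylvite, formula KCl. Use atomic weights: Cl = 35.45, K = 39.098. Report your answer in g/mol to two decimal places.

K: 1 × 39.098 = 39.0980
Cl: 1 × 35.45 = 35.4500
Summing the contributions gives the formula mass.

74.55 g/mol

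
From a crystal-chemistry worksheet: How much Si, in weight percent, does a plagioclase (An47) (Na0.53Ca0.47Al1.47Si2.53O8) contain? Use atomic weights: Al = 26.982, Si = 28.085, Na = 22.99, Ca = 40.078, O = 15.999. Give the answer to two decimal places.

Formula mass = 0.53×22.99 + 0.47×40.078 + 1.47×26.982 + 2.53×28.085 + 8×15.999 = 269.732 g/mol, of which 71.055 g is Si.
So Si makes up 71.055/269.732 = 0.2634 of the mass, i.e. 26.34%.

26.34 weight percent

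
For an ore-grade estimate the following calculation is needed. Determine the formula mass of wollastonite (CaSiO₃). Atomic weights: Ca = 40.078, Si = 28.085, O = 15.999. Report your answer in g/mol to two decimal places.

Ca: 1 × 40.078 = 40.0780
Si: 1 × 28.085 = 28.0850
O: 3 × 15.999 = 47.9970
Summing the contributions gives the formula mass.

116.16 g/mol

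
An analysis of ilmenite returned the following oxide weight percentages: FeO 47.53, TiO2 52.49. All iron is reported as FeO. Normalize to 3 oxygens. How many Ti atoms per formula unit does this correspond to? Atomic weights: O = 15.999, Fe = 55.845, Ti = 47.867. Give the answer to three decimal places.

0.998 Ti apfu

47.53 wt% FeO ÷ 71.844 g/mol = 0.66157 mol, giving 0.66157 Fe and 0.66157 O.
52.49 wt% TiO2 ÷ 79.865 g/mol = 0.65723 mol, giving 0.65723 Ti and 1.31446 O.
Oxygen sums to 1.97603; scaling by 3/1.97603 = 1.51820 puts the formula on 3 O.
Ti: 0.65723 × 1.51820 = 0.998 atoms per formula unit.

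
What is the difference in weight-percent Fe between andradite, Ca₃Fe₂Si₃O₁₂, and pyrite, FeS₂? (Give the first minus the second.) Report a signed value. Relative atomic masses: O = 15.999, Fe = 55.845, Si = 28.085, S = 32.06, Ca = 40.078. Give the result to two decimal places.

-24.57 percentage points

First mineral: 111.690 g Fe in 508.167 g formula = 21.98 wt% Fe.
Second mineral: 55.845 g Fe in 119.965 g formula = 46.55 wt% Fe.
21.98% − 46.55% gives a difference of -24.57 percentage points.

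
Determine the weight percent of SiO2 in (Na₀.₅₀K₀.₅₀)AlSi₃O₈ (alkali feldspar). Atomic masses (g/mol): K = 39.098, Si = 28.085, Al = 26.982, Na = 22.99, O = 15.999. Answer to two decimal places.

Molar mass of (Na₀.₅₀K₀.₅₀)AlSi₃O₈ = 0.50·22.99 + 0.50·39.098 + 1·26.982 + 3·28.085 + 8·15.999 = 270.273 g/mol.
Each formula unit contains 3 Si, equivalent to 3/1 = 3.0000 mol SiO2.
M(SiO2) = 1×28.085 + 2×15.999 = 60.083 g/mol.
Mass of SiO2 per formula unit = 3.0000 × 60.083 = 180.249 g.
SiO2 wt% = 180.249 / 270.273 × 100 = 66.69%.

66.69 wt%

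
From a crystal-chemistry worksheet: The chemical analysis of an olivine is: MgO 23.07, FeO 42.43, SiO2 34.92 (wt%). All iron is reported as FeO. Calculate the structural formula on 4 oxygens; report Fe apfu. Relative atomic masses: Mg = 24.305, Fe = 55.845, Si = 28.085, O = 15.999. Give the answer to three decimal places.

1.016 Fe apfu

23.07 wt% MgO ÷ 40.304 g/mol = 0.57240 mol, giving 0.57240 Mg and 0.57240 O.
42.43 wt% FeO ÷ 71.844 g/mol = 0.59059 mol, giving 0.59059 Fe and 0.59059 O.
34.92 wt% SiO2 ÷ 60.083 g/mol = 0.58120 mol, giving 0.58120 Si and 1.16240 O.
Oxygen sums to 2.32539; scaling by 4/2.32539 = 1.72014 puts the formula on 4 O.
Fe: 0.59059 × 1.72014 = 1.016 atoms per formula unit.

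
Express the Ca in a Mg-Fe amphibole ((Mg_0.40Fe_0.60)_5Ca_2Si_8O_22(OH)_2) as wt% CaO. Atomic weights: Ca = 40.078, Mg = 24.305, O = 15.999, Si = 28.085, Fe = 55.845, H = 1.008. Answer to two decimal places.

12.37 wt%

Molar mass of (Mg_0.40Fe_0.60)_5Ca_2Si_8O_22(OH)_2 = 2*24.305 + 3*55.845 + 2*40.078 + 8*28.085 + 24*15.999 + 2*1.008 = 906.973 g/mol.
Each formula unit contains 2 Ca, equivalent to 2/1 = 2.0000 mol CaO.
M(CaO) = 1×40.078 + 1×15.999 = 56.077 g/mol.
Mass of CaO per formula unit = 2.0000 × 56.077 = 112.154 g.
CaO wt% = 112.154 / 906.973 × 100 = 12.37%.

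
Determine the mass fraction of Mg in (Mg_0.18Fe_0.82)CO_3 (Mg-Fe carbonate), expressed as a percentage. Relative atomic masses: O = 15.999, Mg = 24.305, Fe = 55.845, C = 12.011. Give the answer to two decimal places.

Formula mass = 0.18*24.305 + 0.82*55.845 + 1*12.011 + 3*15.999 = 110.176 g/mol, of which 4.375 g is Mg.
So Mg makes up 4.375/110.176 = 0.0397 of the mass, i.e. 3.97%.

3.97 wt%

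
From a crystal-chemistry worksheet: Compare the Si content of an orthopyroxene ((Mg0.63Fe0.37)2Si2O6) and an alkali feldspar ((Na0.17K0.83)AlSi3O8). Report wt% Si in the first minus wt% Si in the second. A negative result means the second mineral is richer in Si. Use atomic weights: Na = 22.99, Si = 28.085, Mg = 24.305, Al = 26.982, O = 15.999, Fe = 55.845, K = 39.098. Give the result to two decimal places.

Si in (Mg0.63Fe0.37)2Si2O6: molar mass 224.114 g/mol; 2×28.085 = 56.170 g → 25.06 wt%.
Si in (Na0.17K0.83)AlSi3O8: molar mass 275.589 g/mol; 3×28.085 = 84.255 g → 30.57 wt%.
Difference = 25.06 − 30.57 = -5.51 percentage points.

-5.51 percentage points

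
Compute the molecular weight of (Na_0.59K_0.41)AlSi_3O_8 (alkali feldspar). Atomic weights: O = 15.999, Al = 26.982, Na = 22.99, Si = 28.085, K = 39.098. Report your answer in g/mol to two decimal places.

Na: 0.59 × 22.99 = 13.5641
K: 0.41 × 39.098 = 16.0302
Al: 1 × 26.982 = 26.9820
Si: 3 × 28.085 = 84.2550
O: 8 × 15.999 = 127.9920
Summing the contributions gives the formula mass.

268.82 g/mol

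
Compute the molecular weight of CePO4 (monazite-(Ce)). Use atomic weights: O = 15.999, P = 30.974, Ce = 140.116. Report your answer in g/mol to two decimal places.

235.09 g/mol

Ce: 1 × 140.116 = 140.1160
P: 1 × 30.974 = 30.9740
O: 4 × 15.999 = 63.9960
Summing the contributions gives the formula mass.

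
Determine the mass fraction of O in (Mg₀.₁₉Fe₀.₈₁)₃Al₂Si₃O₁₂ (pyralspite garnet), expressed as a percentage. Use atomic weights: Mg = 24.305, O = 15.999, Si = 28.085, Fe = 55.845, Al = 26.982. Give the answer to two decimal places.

40.02 wt%

Molar mass of (Mg₀.₁₉Fe₀.₈₁)₃Al₂Si₃O₁₂: 0.57·24.305 + 2.43·55.845 + 2·26.982 + 3·28.085 + 12·15.999 = 479.764 g/mol.
Mass of O per formula unit: 12 × 15.999 = 191.988 g.
Weight fraction O = 191.988 / 479.764 = 0.4002.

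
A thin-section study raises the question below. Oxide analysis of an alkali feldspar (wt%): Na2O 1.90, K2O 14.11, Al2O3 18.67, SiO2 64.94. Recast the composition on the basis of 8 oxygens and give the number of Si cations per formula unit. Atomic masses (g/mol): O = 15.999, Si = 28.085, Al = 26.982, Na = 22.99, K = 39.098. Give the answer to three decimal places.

2.990 Si apfu

Na2O (M=61.979): mol = 0.03066; Na = 0.06132, O = 0.03066.
K2O (M=94.195): mol = 0.14980; K = 0.29960, O = 0.14980.
Al2O3 (M=101.961): mol = 0.18311; Al = 0.36622, O = 0.54933.
SiO2 (M=60.083): mol = 1.08084; Si = 1.08084, O = 2.16168.
ΣO = 2.89147; factor = 8/ΣO = 2.76676.
Si apfu = 1.08084 × 2.76676 = 2.990.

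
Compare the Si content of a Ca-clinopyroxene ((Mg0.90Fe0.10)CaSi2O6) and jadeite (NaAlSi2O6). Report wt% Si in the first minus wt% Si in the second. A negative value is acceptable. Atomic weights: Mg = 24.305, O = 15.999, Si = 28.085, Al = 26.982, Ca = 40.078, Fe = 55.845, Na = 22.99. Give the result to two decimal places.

-2.22 percentage points

Si in (Mg0.90Fe0.10)CaSi2O6: molar mass 219.701 g/mol; 2×28.085 = 56.170 g → 25.57 wt%.
Si in NaAlSi2O6: molar mass 202.136 g/mol; 2×28.085 = 56.170 g → 27.79 wt%.
Difference = 25.57 − 27.79 = -2.22 percentage points.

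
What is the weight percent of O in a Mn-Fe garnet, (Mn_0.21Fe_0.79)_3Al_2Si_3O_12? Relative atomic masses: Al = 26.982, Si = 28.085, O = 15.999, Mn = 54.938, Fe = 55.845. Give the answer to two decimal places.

Molar mass of (Mn_0.21Fe_0.79)_3Al_2Si_3O_12: 0.63×54.938 + 2.37×55.845 + 2×26.982 + 3×28.085 + 12×15.999 = 497.171 g/mol.
Mass of O per formula unit: 12 × 15.999 = 191.988 g.
Weight fraction O = 191.988 / 497.171 = 0.3862.

38.62 mass %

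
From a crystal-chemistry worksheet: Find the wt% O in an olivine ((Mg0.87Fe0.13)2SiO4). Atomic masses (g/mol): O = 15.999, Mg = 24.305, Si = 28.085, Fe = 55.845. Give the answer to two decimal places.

42.98 mass %

Formula mass = 1.74×24.305 + 0.26×55.845 + 1×28.085 + 4×15.999 = 148.891 g/mol, of which 63.996 g is O.
So O makes up 63.996/148.891 = 0.4298 of the mass, i.e. 42.98%.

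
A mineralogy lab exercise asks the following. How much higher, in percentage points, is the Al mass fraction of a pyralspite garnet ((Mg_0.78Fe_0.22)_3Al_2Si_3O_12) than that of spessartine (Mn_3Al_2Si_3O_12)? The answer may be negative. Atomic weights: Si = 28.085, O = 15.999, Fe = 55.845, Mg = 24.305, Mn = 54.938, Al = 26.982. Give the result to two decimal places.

First mineral: 53.964 g Al in 423.938 g formula = 12.73 wt% Al.
Second mineral: 53.964 g Al in 495.021 g formula = 10.90 wt% Al.
12.73% − 10.90% gives a difference of 1.83 percentage points.

1.83 percentage points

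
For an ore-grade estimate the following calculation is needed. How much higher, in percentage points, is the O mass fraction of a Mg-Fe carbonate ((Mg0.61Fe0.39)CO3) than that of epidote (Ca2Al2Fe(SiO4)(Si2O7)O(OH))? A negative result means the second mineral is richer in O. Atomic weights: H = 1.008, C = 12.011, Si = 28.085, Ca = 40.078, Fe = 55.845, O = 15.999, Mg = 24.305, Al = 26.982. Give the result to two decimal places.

O in (Mg0.61Fe0.39)CO3: molar mass 96.614 g/mol; 3×15.999 = 47.997 g → 49.68 wt%.
O in Ca2Al2Fe(SiO4)(Si2O7)O(OH): molar mass 483.215 g/mol; 13×15.999 = 207.987 g → 43.04 wt%.
Difference = 49.68 − 43.04 = 6.64 percentage points.

6.64 percentage points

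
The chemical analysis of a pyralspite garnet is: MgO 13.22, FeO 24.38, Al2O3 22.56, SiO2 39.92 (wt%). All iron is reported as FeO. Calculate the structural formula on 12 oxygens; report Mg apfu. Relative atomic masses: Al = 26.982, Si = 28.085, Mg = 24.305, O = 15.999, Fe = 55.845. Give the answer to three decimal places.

MgO (M=40.304): mol = 0.32801; Mg = 0.32801, O = 0.32801.
FeO (M=71.844): mol = 0.33935; Fe = 0.33935, O = 0.33935.
Al2O3 (M=101.961): mol = 0.22126; Al = 0.44252, O = 0.66378.
SiO2 (M=60.083): mol = 0.66441; Si = 0.66441, O = 1.32882.
ΣO = 2.65996; factor = 12/ΣO = 4.51135.
Mg apfu = 0.32801 × 4.51135 = 1.480.

1.480 Mg apfu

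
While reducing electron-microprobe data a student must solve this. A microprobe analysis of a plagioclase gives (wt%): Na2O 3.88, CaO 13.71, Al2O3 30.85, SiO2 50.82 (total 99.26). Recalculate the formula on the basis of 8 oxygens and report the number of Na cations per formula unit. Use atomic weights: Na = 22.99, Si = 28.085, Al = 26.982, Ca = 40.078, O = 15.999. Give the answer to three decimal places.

Na2O (M=61.979): mol = 0.06260; Na = 0.12520, O = 0.06260.
CaO (M=56.077): mol = 0.24449; Ca = 0.24449, O = 0.24449.
Al2O3 (M=101.961): mol = 0.30257; Al = 0.60514, O = 0.90771.
SiO2 (M=60.083): mol = 0.84583; Si = 0.84583, O = 1.69166.
ΣO = 2.90646; factor = 8/ΣO = 2.75249.
Na apfu = 0.12520 × 2.75249 = 0.345.

0.345 Na apfu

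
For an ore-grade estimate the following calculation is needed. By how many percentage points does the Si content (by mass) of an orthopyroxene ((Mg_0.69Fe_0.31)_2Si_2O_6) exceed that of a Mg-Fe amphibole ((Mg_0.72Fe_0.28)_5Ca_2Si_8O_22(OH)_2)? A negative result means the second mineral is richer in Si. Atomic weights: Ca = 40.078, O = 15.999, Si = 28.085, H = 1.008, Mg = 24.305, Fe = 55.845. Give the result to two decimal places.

-0.74 percentage points

Si in (Mg_0.69Fe_0.31)_2Si_2O_6: molar mass 220.329 g/mol; 2×28.085 = 56.170 g → 25.49 wt%.
Si in (Mg_0.72Fe_0.28)_5Ca_2Si_8O_22(OH)_2: molar mass 856.509 g/mol; 8×28.085 = 224.680 g → 26.23 wt%.
Difference = 25.49 − 26.23 = -0.74 percentage points.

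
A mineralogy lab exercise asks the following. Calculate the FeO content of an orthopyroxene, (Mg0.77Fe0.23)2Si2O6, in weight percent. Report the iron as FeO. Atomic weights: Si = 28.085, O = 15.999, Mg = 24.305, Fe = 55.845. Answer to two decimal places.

Formula mass = 215.282 g/mol.
0.46 Fe → 0.4600 mol FeO per formula unit; M(FeO) = 71.844, so FeO mass = 33.048 g.
33.048/215.282 × 100 = 15.35 wt%.

15.35 wt%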